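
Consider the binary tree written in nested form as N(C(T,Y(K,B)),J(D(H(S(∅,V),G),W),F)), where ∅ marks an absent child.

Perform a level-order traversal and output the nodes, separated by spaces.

N C J T Y D F K B H W S G V

Level-order visits nodes level by level from the root, left to right within each level.
Level 0: N
Level 1: C, J
Level 2: T, Y, D, F
Level 3: K, B, H, W
Level 4: S, G
Level 5: V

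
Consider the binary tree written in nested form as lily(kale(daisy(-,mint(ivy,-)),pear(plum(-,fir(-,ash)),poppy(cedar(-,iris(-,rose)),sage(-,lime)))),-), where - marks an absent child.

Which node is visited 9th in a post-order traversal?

cedar

Post-order visits the left subtree, then the right subtree, then the node.
At lily: go left to kale.
  At kale: go left to daisy.
    At daisy: no left child.
    At daisy: go right to mint.
      At mint: go left to ivy.
        ivy is a leaf — visit ivy.
      At mint: no right child.
      Visit mint.
    Visit daisy.
  At kale: go right to pear.
    At pear: go left to plum.
      At plum: no left child.
      At plum: go right to fir.
        At fir: no left child.
        At fir: go right to ash.
          ash is a leaf — visit ash.
        Visit fir.
      Visit plum.
    At pear: go right to poppy.
      At poppy: go left to cedar.
        At cedar: no left child.
        At cedar: go right to iris.
          At iris: no left child.
          At iris: go right to rose.
            rose is a leaf — visit rose.
          Visit iris.
        Visit cedar.
      At poppy: go right to sage.
        At sage: no left child.
        At sage: go right to lime.
          lime is a leaf — visit lime.
        Visit sage.
      Visit poppy.
    Visit pear.
  Visit kale.
At lily: no right child.
Visit lily.
Full post-order sequence: ivy, mint, daisy, ash, fir, plum, rose, iris, cedar, lime, sage, poppy, pear, kale, lily.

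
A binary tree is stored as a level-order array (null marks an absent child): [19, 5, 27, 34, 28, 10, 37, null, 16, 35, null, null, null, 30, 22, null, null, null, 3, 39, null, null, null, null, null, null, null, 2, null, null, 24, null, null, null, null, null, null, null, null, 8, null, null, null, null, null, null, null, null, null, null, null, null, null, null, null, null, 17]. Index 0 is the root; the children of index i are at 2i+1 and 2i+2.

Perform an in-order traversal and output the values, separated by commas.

In-order visits the left subtree, then the node, then the right subtree.
At 19: go left to 5.
  At 5: go left to 34.
    At 34: no left child.
    Visit 34.
    At 34: go right to 16.
      At 16: no left child.
      Visit 16.
      At 16: go right to 3.
        3 is a leaf — visit 3.
  Visit 5.
  At 5: go right to 28.
    At 28: go left to 35.
      At 35: go left to 39.
        At 39: go left to 8.
          8 is a leaf — visit 8.
        Visit 39.
        At 39: no right child.
      Visit 35.
      At 35: no right child.
    Visit 28.
    At 28: no right child.
Visit 19.
At 19: go right to 27.
  At 27: go left to 10.
    10 is a leaf — visit 10.
  Visit 27.
  At 27: go right to 37.
    At 37: go left to 30.
      At 30: go left to 2.
        At 2: no left child.
        Visit 2.
        At 2: go right to 17.
          17 is a leaf — visit 17.
      Visit 30.
      At 30: no right child.
    Visit 37.
    At 37: go right to 22.
      At 22: no left child.
      Visit 22.
      At 22: go right to 24.
        24 is a leaf — visit 24.

34, 16, 3, 5, 8, 39, 35, 28, 19, 10, 27, 2, 17, 30, 37, 22, 24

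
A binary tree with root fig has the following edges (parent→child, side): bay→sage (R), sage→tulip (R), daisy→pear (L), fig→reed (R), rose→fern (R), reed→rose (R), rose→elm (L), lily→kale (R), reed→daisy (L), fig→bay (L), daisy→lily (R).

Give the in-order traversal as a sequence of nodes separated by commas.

bay, sage, tulip, fig, pear, daisy, lily, kale, reed, elm, rose, fern

In-order visits the left subtree, then the node, then the right subtree.
At fig: go left to bay.
  At bay: no left child.
  Visit bay.
  At bay: go right to sage.
    At sage: no left child.
    Visit sage.
    At sage: go right to tulip.
      tulip is a leaf — visit tulip.
Visit fig.
At fig: go right to reed.
  At reed: go left to daisy.
    At daisy: go left to pear.
      pear is a leaf — visit pear.
    Visit daisy.
    At daisy: go right to lily.
      At lily: no left child.
      Visit lily.
      At lily: go right to kale.
        kale is a leaf — visit kale.
  Visit reed.
  At reed: go right to rose.
    At rose: go left to elm.
      elm is a leaf — visit elm.
    Visit rose.
    At rose: go right to fern.
      fern is a leaf — visit fern.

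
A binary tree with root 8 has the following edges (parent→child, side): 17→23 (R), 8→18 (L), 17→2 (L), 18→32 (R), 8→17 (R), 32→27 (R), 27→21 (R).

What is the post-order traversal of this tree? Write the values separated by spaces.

21 27 32 18 2 23 17 8

Post-order visits the left subtree, then the right subtree, then the node.
At 8: go left to 18.
  At 18: no left child.
  At 18: go right to 32.
    At 32: no left child.
    At 32: go right to 27.
      At 27: no left child.
      At 27: go right to 21.
        21 is a leaf — visit 21.
      Visit 27.
    Visit 32.
  Visit 18.
At 8: go right to 17.
  At 17: go left to 2.
    2 is a leaf — visit 2.
  At 17: go right to 23.
    23 is a leaf — visit 23.
  Visit 17.
Visit 8.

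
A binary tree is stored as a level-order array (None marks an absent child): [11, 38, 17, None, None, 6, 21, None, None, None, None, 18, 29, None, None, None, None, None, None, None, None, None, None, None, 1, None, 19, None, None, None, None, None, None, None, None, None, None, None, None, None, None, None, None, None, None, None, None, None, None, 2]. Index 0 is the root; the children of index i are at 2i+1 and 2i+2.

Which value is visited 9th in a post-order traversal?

Post-order visits the left subtree, then the right subtree, then the node.
At 11: go left to 38.
  38 is a leaf — visit 38.
At 11: go right to 17.
  At 17: go left to 6.
    At 6: go left to 18.
      At 18: no left child.
      At 18: go right to 1.
        At 1: go left to 2.
          2 is a leaf — visit 2.
        At 1: no right child.
        Visit 1.
      Visit 18.
    At 6: go right to 29.
      At 29: no left child.
      At 29: go right to 19.
        19 is a leaf — visit 19.
      Visit 29.
    Visit 6.
  At 17: go right to 21.
    21 is a leaf — visit 21.
  Visit 17.
Visit 11.
Full post-order sequence: 38, 2, 1, 18, 19, 29, 6, 21, 17, 11.

17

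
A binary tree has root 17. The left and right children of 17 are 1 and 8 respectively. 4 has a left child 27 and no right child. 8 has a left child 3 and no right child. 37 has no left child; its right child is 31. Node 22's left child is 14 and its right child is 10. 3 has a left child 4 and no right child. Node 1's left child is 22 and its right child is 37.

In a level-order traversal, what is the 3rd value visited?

Level-order visits nodes level by level from the root, left to right within each level.
Level 0: 17
Level 1: 1, 8
Level 2: 22, 37, 3
Level 3: 14, 10, 31, 4
Level 4: 27
Full level-order sequence: 17, 1, 8, 22, 37, 3, 14, 10, 31, 4, 27.

8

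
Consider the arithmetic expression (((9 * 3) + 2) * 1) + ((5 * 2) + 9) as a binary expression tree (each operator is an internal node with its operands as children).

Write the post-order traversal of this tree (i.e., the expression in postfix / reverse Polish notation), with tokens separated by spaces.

9 3 * 2 + 1 * 5 2 * 9 + +

Post-order on an expression tree gives postfix notation: for each operator, emit left operand, right operand, then the operator.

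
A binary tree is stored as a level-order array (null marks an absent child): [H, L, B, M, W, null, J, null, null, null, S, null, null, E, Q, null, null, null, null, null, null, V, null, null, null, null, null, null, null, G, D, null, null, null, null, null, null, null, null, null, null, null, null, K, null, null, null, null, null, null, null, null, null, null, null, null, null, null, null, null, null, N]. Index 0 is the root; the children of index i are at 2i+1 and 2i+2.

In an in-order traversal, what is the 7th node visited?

In-order visits the left subtree, then the node, then the right subtree.
At H: go left to L.
  At L: go left to M.
    M is a leaf — visit M.
  Visit L.
  At L: go right to W.
    At W: no left child.
    Visit W.
    At W: go right to S.
      At S: go left to V.
        At V: go left to K.
          K is a leaf — visit K.
        Visit V.
        At V: no right child.
      Visit S.
      At S: no right child.
Visit H.
At H: go right to B.
  At B: no left child.
  Visit B.
  At B: go right to J.
    At J: go left to E.
      E is a leaf — visit E.
    Visit J.
    At J: go right to Q.
      At Q: go left to G.
        G is a leaf — visit G.
      Visit Q.
      At Q: go right to D.
        At D: go left to N.
          N is a leaf — visit N.
        Visit D.
        At D: no right child.
Full in-order sequence: M, L, W, K, V, S, H, B, E, J, G, Q, N, D.

H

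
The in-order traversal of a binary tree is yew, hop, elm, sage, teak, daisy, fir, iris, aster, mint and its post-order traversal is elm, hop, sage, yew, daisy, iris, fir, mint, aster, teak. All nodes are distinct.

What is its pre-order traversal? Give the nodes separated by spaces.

The last element of post-order is the root; it splits in-order into left and right subtrees.
Root teak: left subtree has 4 nodes {yew, hop, elm, sage}, right has 5 {daisy, fir, iris, aster, mint}.
  Root yew: left subtree has 0 nodes { }, right has 3 {hop, elm, sage}.
    Root sage: left subtree has 2 nodes {hop, elm}, right has 0 { }.
      Root hop: left subtree has 0 nodes { }, right has 1 {elm}.
  Root aster: left subtree has 3 nodes {daisy, fir, iris}, right has 1 {mint}.
    Root fir: left subtree has 1 node {daisy}, right has 1 {iris}.

teak yew sage hop elm aster fir daisy iris mint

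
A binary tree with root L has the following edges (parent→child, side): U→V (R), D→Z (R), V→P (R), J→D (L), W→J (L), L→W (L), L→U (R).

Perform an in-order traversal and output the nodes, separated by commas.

D, Z, J, W, L, U, V, P

In-order visits the left subtree, then the node, then the right subtree.
At L: go left to W.
  At W: go left to J.
    At J: go left to D.
      At D: no left child.
      Visit D.
      At D: go right to Z.
        Z is a leaf — visit Z.
    Visit J.
    At J: no right child.
  Visit W.
  At W: no right child.
Visit L.
At L: go right to U.
  At U: no left child.
  Visit U.
  At U: go right to V.
    At V: no left child.
    Visit V.
    At V: go right to P.
      P is a leaf — visit P.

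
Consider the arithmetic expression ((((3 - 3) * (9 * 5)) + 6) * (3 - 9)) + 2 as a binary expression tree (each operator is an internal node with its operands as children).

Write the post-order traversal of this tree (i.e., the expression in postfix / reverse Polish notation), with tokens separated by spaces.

Post-order on an expression tree gives postfix notation: for each operator, emit left operand, right operand, then the operator.

3 3 - 9 5 * * 6 + 3 9 - * 2 +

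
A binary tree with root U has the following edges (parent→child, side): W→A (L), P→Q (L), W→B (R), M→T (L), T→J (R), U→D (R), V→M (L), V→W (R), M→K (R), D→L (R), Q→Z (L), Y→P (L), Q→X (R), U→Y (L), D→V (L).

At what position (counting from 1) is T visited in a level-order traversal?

12

Level-order visits nodes level by level from the root, left to right within each level.
Level 0: U
Level 1: Y, D
Level 2: P, V, L
Level 3: Q, M, W
Level 4: Z, X, T, K, A, B
Level 5: J
Full level-order sequence: U, Y, D, P, V, L, Q, M, W, Z, X, T, K, A, B, J.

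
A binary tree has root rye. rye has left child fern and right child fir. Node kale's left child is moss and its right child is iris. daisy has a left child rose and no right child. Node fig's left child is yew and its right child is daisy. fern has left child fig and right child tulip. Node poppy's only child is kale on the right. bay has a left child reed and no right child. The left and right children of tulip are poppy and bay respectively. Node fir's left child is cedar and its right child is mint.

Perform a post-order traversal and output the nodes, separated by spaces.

Post-order visits the left subtree, then the right subtree, then the node.
At rye: go left to fern.
  At fern: go left to fig.
    At fig: go left to yew.
      yew is a leaf — visit yew.
    At fig: go right to daisy.
      At daisy: go left to rose.
        rose is a leaf — visit rose.
      At daisy: no right child.
      Visit daisy.
    Visit fig.
  At fern: go right to tulip.
    At tulip: go left to poppy.
      At poppy: no left child.
      At poppy: go right to kale.
        At kale: go left to moss.
          moss is a leaf — visit moss.
        At kale: go right to iris.
          iris is a leaf — visit iris.
        Visit kale.
      Visit poppy.
    At tulip: go right to bay.
      At bay: go left to reed.
        reed is a leaf — visit reed.
      At bay: no right child.
      Visit bay.
    Visit tulip.
  Visit fern.
At rye: go right to fir.
  At fir: go left to cedar.
    cedar is a leaf — visit cedar.
  At fir: go right to mint.
    mint is a leaf — visit mint.
  Visit fir.
Visit rye.

yew rose daisy fig moss iris kale poppy reed bay tulip fern cedar mint fir rye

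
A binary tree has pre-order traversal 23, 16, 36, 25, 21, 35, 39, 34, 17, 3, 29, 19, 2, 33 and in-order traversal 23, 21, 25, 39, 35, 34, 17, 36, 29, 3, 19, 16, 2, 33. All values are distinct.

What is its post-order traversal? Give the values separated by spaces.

21 39 17 34 35 25 29 19 3 36 33 2 16 23

The first element of pre-order is the root; it splits in-order into left and right subtrees.
Root 23: left subtree has 0 nodes { }, right has 13 {21, 25, 39, 35, 34, 17, 36, 29, 3, 19, 16, 2, 33}.
  Root 16: left subtree has 10 nodes {21, 25, 39, 35, 34, 17, 36, 29, 3, 19}, right has 2 {2, 33}.
    Root 36: left subtree has 6 nodes {21, 25, 39, 35, 34, 17}, right has 3 {29, 3, 19}.
      Root 25: left subtree has 1 node {21}, right has 4 {39, 35, 34, 17}.
        Root 35: left subtree has 1 node {39}, right has 2 {34, 17}.
          Root 34: left subtree has 0 nodes { }, right has 1 {17}.
      Root 3: left subtree has 1 node {29}, right has 1 {19}.
    Root 2: left subtree has 0 nodes { }, right has 1 {33}.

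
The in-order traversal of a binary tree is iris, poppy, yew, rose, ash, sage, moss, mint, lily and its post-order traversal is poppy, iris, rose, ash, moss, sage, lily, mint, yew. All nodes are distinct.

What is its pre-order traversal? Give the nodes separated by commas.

yew, iris, poppy, mint, sage, ash, rose, moss, lily

The last element of post-order is the root; it splits in-order into left and right subtrees.
Root yew: left subtree has 2 nodes {iris, poppy}, right has 6 {rose, ash, sage, moss, mint, lily}.
  Root iris: left subtree has 0 nodes { }, right has 1 {poppy}.
  Root mint: left subtree has 4 nodes {rose, ash, sage, moss}, right has 1 {lily}.
    Root sage: left subtree has 2 nodes {rose, ash}, right has 1 {moss}.
      Root ash: left subtree has 1 node {rose}, right has 0 { }.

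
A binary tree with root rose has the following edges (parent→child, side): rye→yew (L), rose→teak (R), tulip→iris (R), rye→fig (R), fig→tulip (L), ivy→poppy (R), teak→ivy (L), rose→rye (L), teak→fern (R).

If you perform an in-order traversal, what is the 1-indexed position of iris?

In-order visits the left subtree, then the node, then the right subtree.
At rose: go left to rye.
  At rye: go left to yew.
    yew is a leaf — visit yew.
  Visit rye.
  At rye: go right to fig.
    At fig: go left to tulip.
      At tulip: no left child.
      Visit tulip.
      At tulip: go right to iris.
        iris is a leaf — visit iris.
    Visit fig.
    At fig: no right child.
Visit rose.
At rose: go right to teak.
  At teak: go left to ivy.
    At ivy: no left child.
    Visit ivy.
    At ivy: go right to poppy.
      poppy is a leaf — visit poppy.
  Visit teak.
  At teak: go right to fern.
    fern is a leaf — visit fern.
Full in-order sequence: yew, rye, tulip, iris, fig, rose, ivy, poppy, teak, fern.

4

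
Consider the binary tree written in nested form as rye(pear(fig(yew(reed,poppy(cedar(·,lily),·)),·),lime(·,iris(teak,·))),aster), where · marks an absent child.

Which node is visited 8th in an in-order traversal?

lime

In-order visits the left subtree, then the node, then the right subtree.
At rye: go left to pear.
  At pear: go left to fig.
    At fig: go left to yew.
      At yew: go left to reed.
        reed is a leaf — visit reed.
      Visit yew.
      At yew: go right to poppy.
        At poppy: go left to cedar.
          At cedar: no left child.
          Visit cedar.
          At cedar: go right to lily.
            lily is a leaf — visit lily.
        Visit poppy.
        At poppy: no right child.
    Visit fig.
    At fig: no right child.
  Visit pear.
  At pear: go right to lime.
    At lime: no left child.
    Visit lime.
    At lime: go right to iris.
      At iris: go left to teak.
        teak is a leaf — visit teak.
      Visit iris.
      At iris: no right child.
Visit rye.
At rye: go right to aster.
  aster is a leaf — visit aster.
Full in-order sequence: reed, yew, cedar, lily, poppy, fig, pear, lime, teak, iris, rye, aster.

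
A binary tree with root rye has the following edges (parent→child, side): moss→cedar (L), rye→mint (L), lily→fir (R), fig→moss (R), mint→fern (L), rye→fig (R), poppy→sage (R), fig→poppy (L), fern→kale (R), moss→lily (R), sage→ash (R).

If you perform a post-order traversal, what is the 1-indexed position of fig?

11

Post-order visits the left subtree, then the right subtree, then the node.
At rye: go left to mint.
  At mint: go left to fern.
    At fern: no left child.
    At fern: go right to kale.
      kale is a leaf — visit kale.
    Visit fern.
  At mint: no right child.
  Visit mint.
At rye: go right to fig.
  At fig: go left to poppy.
    At poppy: no left child.
    At poppy: go right to sage.
      At sage: no left child.
      At sage: go right to ash.
        ash is a leaf — visit ash.
      Visit sage.
    Visit poppy.
  At fig: go right to moss.
    At moss: go left to cedar.
      cedar is a leaf — visit cedar.
    At moss: go right to lily.
      At lily: no left child.
      At lily: go right to fir.
        fir is a leaf — visit fir.
      Visit lily.
    Visit moss.
  Visit fig.
Visit rye.
Full post-order sequence: kale, fern, mint, ash, sage, poppy, cedar, fir, lily, moss, fig, rye.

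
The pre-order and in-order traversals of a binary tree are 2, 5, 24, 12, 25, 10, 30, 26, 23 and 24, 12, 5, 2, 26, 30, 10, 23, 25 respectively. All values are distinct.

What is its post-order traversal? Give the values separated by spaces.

The first element of pre-order is the root; it splits in-order into left and right subtrees.
Root 2: left subtree has 3 nodes {24, 12, 5}, right has 5 {26, 30, 10, 23, 25}.
  Root 5: left subtree has 2 nodes {24, 12}, right has 0 { }.
    Root 24: left subtree has 0 nodes { }, right has 1 {12}.
  Root 25: left subtree has 4 nodes {26, 30, 10, 23}, right has 0 { }.
    Root 10: left subtree has 2 nodes {26, 30}, right has 1 {23}.
      Root 30: left subtree has 1 node {26}, right has 0 { }.

12 24 5 26 30 23 10 25 2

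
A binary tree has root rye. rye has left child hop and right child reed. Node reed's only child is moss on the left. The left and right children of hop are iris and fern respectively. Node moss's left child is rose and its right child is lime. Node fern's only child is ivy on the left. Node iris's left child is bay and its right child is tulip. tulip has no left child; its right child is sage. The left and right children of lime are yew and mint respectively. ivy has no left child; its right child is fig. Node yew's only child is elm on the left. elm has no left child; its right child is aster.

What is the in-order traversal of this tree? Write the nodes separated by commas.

In-order visits the left subtree, then the node, then the right subtree.
At rye: go left to hop.
  At hop: go left to iris.
    At iris: go left to bay.
      bay is a leaf — visit bay.
    Visit iris.
    At iris: go right to tulip.
      At tulip: no left child.
      Visit tulip.
      At tulip: go right to sage.
        sage is a leaf — visit sage.
  Visit hop.
  At hop: go right to fern.
    At fern: go left to ivy.
      At ivy: no left child.
      Visit ivy.
      At ivy: go right to fig.
        fig is a leaf — visit fig.
    Visit fern.
    At fern: no right child.
Visit rye.
At rye: go right to reed.
  At reed: go left to moss.
    At moss: go left to rose.
      rose is a leaf — visit rose.
    Visit moss.
    At moss: go right to lime.
      At lime: go left to yew.
        At yew: go left to elm.
          At elm: no left child.
          Visit elm.
          At elm: go right to aster.
            aster is a leaf — visit aster.
        Visit yew.
        At yew: no right child.
      Visit lime.
      At lime: go right to mint.
        mint is a leaf — visit mint.
  Visit reed.
  At reed: no right child.

bay, iris, tulip, sage, hop, ivy, fig, fern, rye, rose, moss, elm, aster, yew, lime, mint, reed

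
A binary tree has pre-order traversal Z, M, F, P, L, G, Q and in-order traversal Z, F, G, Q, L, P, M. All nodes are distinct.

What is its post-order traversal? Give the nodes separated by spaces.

The first element of pre-order is the root; it splits in-order into left and right subtrees.
Root Z: left subtree has 0 nodes { }, right has 6 {F, G, Q, L, P, M}.
  Root M: left subtree has 5 nodes {F, G, Q, L, P}, right has 0 { }.
    Root F: left subtree has 0 nodes { }, right has 4 {G, Q, L, P}.
      Root P: left subtree has 3 nodes {G, Q, L}, right has 0 { }.
        Root L: left subtree has 2 nodes {G, Q}, right has 0 { }.
          Root G: left subtree has 0 nodes { }, right has 1 {Q}.

Q G L P F M Z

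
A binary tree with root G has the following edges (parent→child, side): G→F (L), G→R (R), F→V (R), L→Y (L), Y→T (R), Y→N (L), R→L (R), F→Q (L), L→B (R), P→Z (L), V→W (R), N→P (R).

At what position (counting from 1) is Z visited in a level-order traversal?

Level-order visits nodes level by level from the root, left to right within each level.
Level 0: G
Level 1: F, R
Level 2: Q, V, L
Level 3: W, Y, B
Level 4: N, T
Level 5: P
Level 6: Z
Full level-order sequence: G, F, R, Q, V, L, W, Y, B, N, T, P, Z.

13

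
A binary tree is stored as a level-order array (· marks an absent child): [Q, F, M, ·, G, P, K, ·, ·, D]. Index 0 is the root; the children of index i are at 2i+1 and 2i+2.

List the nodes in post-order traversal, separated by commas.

D, G, F, P, K, M, Q

Post-order visits the left subtree, then the right subtree, then the node.
At Q: go left to F.
  At F: no left child.
  At F: go right to G.
    At G: go left to D.
      D is a leaf — visit D.
    At G: no right child.
    Visit G.
  Visit F.
At Q: go right to M.
  At M: go left to P.
    P is a leaf — visit P.
  At M: go right to K.
    K is a leaf — visit K.
  Visit M.
Visit Q.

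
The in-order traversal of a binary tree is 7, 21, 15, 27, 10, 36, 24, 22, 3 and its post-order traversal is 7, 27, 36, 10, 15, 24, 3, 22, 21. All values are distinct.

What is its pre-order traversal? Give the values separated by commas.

The last element of post-order is the root; it splits in-order into left and right subtrees.
Root 21: left subtree has 1 node {7}, right has 7 {15, 27, 10, 36, 24, 22, 3}.
  Root 22: left subtree has 5 nodes {15, 27, 10, 36, 24}, right has 1 {3}.
    Root 24: left subtree has 4 nodes {15, 27, 10, 36}, right has 0 { }.
      Root 15: left subtree has 0 nodes { }, right has 3 {27, 10, 36}.
        Root 10: left subtree has 1 node {27}, right has 1 {36}.

21, 7, 22, 24, 15, 10, 27, 36, 3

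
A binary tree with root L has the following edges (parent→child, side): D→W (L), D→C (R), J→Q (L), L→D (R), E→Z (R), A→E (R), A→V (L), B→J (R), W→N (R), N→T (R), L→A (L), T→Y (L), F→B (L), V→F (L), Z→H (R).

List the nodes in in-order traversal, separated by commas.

B, Q, J, F, V, A, E, Z, H, L, W, N, Y, T, D, C

In-order visits the left subtree, then the node, then the right subtree.
At L: go left to A.
  At A: go left to V.
    At V: go left to F.
      At F: go left to B.
        At B: no left child.
        Visit B.
        At B: go right to J.
          At J: go left to Q.
            Q is a leaf — visit Q.
          Visit J.
          At J: no right child.
      Visit F.
      At F: no right child.
    Visit V.
    At V: no right child.
  Visit A.
  At A: go right to E.
    At E: no left child.
    Visit E.
    At E: go right to Z.
      At Z: no left child.
      Visit Z.
      At Z: go right to H.
        H is a leaf — visit H.
Visit L.
At L: go right to D.
  At D: go left to W.
    At W: no left child.
    Visit W.
    At W: go right to N.
      At N: no left child.
      Visit N.
      At N: go right to T.
        At T: go left to Y.
          Y is a leaf — visit Y.
        Visit T.
        At T: no right child.
  Visit D.
  At D: go right to C.
    C is a leaf — visit C.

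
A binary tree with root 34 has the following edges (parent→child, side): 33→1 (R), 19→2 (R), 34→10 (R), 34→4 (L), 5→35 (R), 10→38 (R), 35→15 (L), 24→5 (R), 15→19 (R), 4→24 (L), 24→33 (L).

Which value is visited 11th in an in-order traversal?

10

In-order visits the left subtree, then the node, then the right subtree.
At 34: go left to 4.
  At 4: go left to 24.
    At 24: go left to 33.
      At 33: no left child.
      Visit 33.
      At 33: go right to 1.
        1 is a leaf — visit 1.
    Visit 24.
    At 24: go right to 5.
      At 5: no left child.
      Visit 5.
      At 5: go right to 35.
        At 35: go left to 15.
          At 15: no left child.
          Visit 15.
          At 15: go right to 19.
            At 19: no left child.
            Visit 19.
            At 19: go right to 2.
              2 is a leaf — visit 2.
        Visit 35.
        At 35: no right child.
  Visit 4.
  At 4: no right child.
Visit 34.
At 34: go right to 10.
  At 10: no left child.
  Visit 10.
  At 10: go right to 38.
    38 is a leaf — visit 38.
Full in-order sequence: 33, 1, 24, 5, 15, 19, 2, 35, 4, 34, 10, 38.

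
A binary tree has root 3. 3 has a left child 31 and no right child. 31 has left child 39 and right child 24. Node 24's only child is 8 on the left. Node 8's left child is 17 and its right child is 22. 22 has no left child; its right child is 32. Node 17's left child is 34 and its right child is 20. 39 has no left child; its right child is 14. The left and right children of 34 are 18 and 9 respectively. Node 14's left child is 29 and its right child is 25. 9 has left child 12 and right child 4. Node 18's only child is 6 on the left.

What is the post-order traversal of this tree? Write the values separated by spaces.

29 25 14 39 6 18 12 4 9 34 20 17 32 22 8 24 31 3

Post-order visits the left subtree, then the right subtree, then the node.
At 3: go left to 31.
  At 31: go left to 39.
    At 39: no left child.
    At 39: go right to 14.
      At 14: go left to 29.
        29 is a leaf — visit 29.
      At 14: go right to 25.
        25 is a leaf — visit 25.
      Visit 14.
    Visit 39.
  At 31: go right to 24.
    At 24: go left to 8.
      At 8: go left to 17.
        At 17: go left to 34.
          At 34: go left to 18.
            At 18: go left to 6.
              6 is a leaf — visit 6.
            At 18: no right child.
            Visit 18.
          At 34: go right to 9.
            At 9: go left to 12.
              12 is a leaf — visit 12.
            At 9: go right to 4.
              4 is a leaf — visit 4.
            Visit 9.
          Visit 34.
        At 17: go right to 20.
          20 is a leaf — visit 20.
        Visit 17.
      At 8: go right to 22.
        At 22: no left child.
        At 22: go right to 32.
          32 is a leaf — visit 32.
        Visit 22.
      Visit 8.
    At 24: no right child.
    Visit 24.
  Visit 31.
At 3: no right child.
Visit 3.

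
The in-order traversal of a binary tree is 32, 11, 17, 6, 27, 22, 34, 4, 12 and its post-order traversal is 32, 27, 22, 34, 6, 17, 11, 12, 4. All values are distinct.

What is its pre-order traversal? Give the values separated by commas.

4, 11, 32, 17, 6, 34, 22, 27, 12

The last element of post-order is the root; it splits in-order into left and right subtrees.
Root 4: left subtree has 7 nodes {32, 11, 17, 6, 27, 22, 34}, right has 1 {12}.
  Root 11: left subtree has 1 node {32}, right has 5 {17, 6, 27, 22, 34}.
    Root 17: left subtree has 0 nodes { }, right has 4 {6, 27, 22, 34}.
      Root 6: left subtree has 0 nodes { }, right has 3 {27, 22, 34}.
        Root 34: left subtree has 2 nodes {27, 22}, right has 0 { }.
          Root 22: left subtree has 1 node {27}, right has 0 { }.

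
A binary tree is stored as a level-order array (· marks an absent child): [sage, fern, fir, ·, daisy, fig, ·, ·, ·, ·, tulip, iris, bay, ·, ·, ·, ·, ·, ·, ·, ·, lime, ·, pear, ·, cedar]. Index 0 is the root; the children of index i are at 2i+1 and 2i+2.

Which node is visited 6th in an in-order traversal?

pear

In-order visits the left subtree, then the node, then the right subtree.
At sage: go left to fern.
  At fern: no left child.
  Visit fern.
  At fern: go right to daisy.
    At daisy: no left child.
    Visit daisy.
    At daisy: go right to tulip.
      At tulip: go left to lime.
        lime is a leaf — visit lime.
      Visit tulip.
      At tulip: no right child.
Visit sage.
At sage: go right to fir.
  At fir: go left to fig.
    At fig: go left to iris.
      At iris: go left to pear.
        pear is a leaf — visit pear.
      Visit iris.
      At iris: no right child.
    Visit fig.
    At fig: go right to bay.
      At bay: go left to cedar.
        cedar is a leaf — visit cedar.
      Visit bay.
      At bay: no right child.
  Visit fir.
  At fir: no right child.
Full in-order sequence: fern, daisy, lime, tulip, sage, pear, iris, fig, cedar, bay, fir.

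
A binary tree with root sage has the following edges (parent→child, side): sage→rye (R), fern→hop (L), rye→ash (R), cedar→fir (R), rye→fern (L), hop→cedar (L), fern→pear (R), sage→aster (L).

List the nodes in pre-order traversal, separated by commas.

sage, aster, rye, fern, hop, cedar, fir, pear, ash

Pre-order visits the node, then its left subtree, then its right subtree.
Visit sage.
At sage: go left to aster.
  aster is a leaf — visit aster.
At sage: go right to rye.
  Visit rye.
  At rye: go left to fern.
    Visit fern.
    At fern: go left to hop.
      Visit hop.
      At hop: go left to cedar.
        Visit cedar.
        At cedar: no left child.
        At cedar: go right to fir.
          fir is a leaf — visit fir.
      At hop: no right child.
    At fern: go right to pear.
      pear is a leaf — visit pear.
  At rye: go right to ash.
    ash is a leaf — visit ash.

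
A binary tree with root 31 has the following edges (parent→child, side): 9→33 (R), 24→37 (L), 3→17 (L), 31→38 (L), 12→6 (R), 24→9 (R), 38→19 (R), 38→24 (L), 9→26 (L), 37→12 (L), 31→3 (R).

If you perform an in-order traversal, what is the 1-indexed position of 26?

5

In-order visits the left subtree, then the node, then the right subtree.
At 31: go left to 38.
  At 38: go left to 24.
    At 24: go left to 37.
      At 37: go left to 12.
        At 12: no left child.
        Visit 12.
        At 12: go right to 6.
          6 is a leaf — visit 6.
      Visit 37.
      At 37: no right child.
    Visit 24.
    At 24: go right to 9.
      At 9: go left to 26.
        26 is a leaf — visit 26.
      Visit 9.
      At 9: go right to 33.
        33 is a leaf — visit 33.
  Visit 38.
  At 38: go right to 19.
    19 is a leaf — visit 19.
Visit 31.
At 31: go right to 3.
  At 3: go left to 17.
    17 is a leaf — visit 17.
  Visit 3.
  At 3: no right child.
Full in-order sequence: 12, 6, 37, 24, 26, 9, 33, 38, 19, 31, 17, 3.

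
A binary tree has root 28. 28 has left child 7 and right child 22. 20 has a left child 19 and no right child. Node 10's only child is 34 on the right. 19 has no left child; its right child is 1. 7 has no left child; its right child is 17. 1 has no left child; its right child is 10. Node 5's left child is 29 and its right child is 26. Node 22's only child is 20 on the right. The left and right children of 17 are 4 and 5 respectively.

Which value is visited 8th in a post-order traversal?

Post-order visits the left subtree, then the right subtree, then the node.
At 28: go left to 7.
  At 7: no left child.
  At 7: go right to 17.
    At 17: go left to 4.
      4 is a leaf — visit 4.
    At 17: go right to 5.
      At 5: go left to 29.
        29 is a leaf — visit 29.
      At 5: go right to 26.
        26 is a leaf — visit 26.
      Visit 5.
    Visit 17.
  Visit 7.
At 28: go right to 22.
  At 22: no left child.
  At 22: go right to 20.
    At 20: go left to 19.
      At 19: no left child.
      At 19: go right to 1.
        At 1: no left child.
        At 1: go right to 10.
          At 10: no left child.
          At 10: go right to 34.
            34 is a leaf — visit 34.
          Visit 10.
        Visit 1.
      Visit 19.
    At 20: no right child.
    Visit 20.
  Visit 22.
Visit 28.
Full post-order sequence: 4, 29, 26, 5, 17, 7, 34, 10, 1, 19, 20, 22, 28.

10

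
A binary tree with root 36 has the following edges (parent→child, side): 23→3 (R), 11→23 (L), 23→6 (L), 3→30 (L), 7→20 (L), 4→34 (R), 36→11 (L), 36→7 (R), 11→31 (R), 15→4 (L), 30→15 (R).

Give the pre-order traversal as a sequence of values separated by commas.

36, 11, 23, 6, 3, 30, 15, 4, 34, 31, 7, 20

Pre-order visits the node, then its left subtree, then its right subtree.
Visit 36.
At 36: go left to 11.
  Visit 11.
  At 11: go left to 23.
    Visit 23.
    At 23: go left to 6.
      6 is a leaf — visit 6.
    At 23: go right to 3.
      Visit 3.
      At 3: go left to 30.
        Visit 30.
        At 30: no left child.
        At 30: go right to 15.
          Visit 15.
          At 15: go left to 4.
            Visit 4.
            At 4: no left child.
            At 4: go right to 34.
              34 is a leaf — visit 34.
          At 15: no right child.
      At 3: no right child.
  At 11: go right to 31.
    31 is a leaf — visit 31.
At 36: go right to 7.
  Visit 7.
  At 7: go left to 20.
    20 is a leaf — visit 20.
  At 7: no right child.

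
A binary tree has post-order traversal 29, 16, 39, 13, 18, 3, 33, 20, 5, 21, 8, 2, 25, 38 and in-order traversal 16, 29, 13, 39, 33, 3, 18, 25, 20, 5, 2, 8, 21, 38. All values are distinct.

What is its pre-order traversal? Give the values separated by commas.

38, 25, 33, 13, 16, 29, 39, 3, 18, 2, 5, 20, 8, 21

The last element of post-order is the root; it splits in-order into left and right subtrees.
Root 38: left subtree has 13 nodes {16, 29, 13, 39, 33, 3, 18, 25, 20, 5, 2, 8, 21}, right has 0 { }.
  Root 25: left subtree has 7 nodes {16, 29, 13, 39, 33, 3, 18}, right has 5 {20, 5, 2, 8, 21}.
    Root 33: left subtree has 4 nodes {16, 29, 13, 39}, right has 2 {3, 18}.
      Root 13: left subtree has 2 nodes {16, 29}, right has 1 {39}.
        Root 16: left subtree has 0 nodes { }, right has 1 {29}.
      Root 3: left subtree has 0 nodes { }, right has 1 {18}.
    Root 2: left subtree has 2 nodes {20, 5}, right has 2 {8, 21}.
      Root 5: left subtree has 1 node {20}, right has 0 { }.
      Root 8: left subtree has 0 nodes { }, right has 1 {21}.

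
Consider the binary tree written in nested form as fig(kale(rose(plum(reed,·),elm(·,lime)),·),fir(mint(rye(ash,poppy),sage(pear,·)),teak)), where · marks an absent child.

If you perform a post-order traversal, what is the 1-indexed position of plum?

2

Post-order visits the left subtree, then the right subtree, then the node.
At fig: go left to kale.
  At kale: go left to rose.
    At rose: go left to plum.
      At plum: go left to reed.
        reed is a leaf — visit reed.
      At plum: no right child.
      Visit plum.
    At rose: go right to elm.
      At elm: no left child.
      At elm: go right to lime.
        lime is a leaf — visit lime.
      Visit elm.
    Visit rose.
  At kale: no right child.
  Visit kale.
At fig: go right to fir.
  At fir: go left to mint.
    At mint: go left to rye.
      At rye: go left to ash.
        ash is a leaf — visit ash.
      At rye: go right to poppy.
        poppy is a leaf — visit poppy.
      Visit rye.
    At mint: go right to sage.
      At sage: go left to pear.
        pear is a leaf — visit pear.
      At sage: no right child.
      Visit sage.
    Visit mint.
  At fir: go right to teak.
    teak is a leaf — visit teak.
  Visit fir.
Visit fig.
Full post-order sequence: reed, plum, lime, elm, rose, kale, ash, poppy, rye, pear, sage, mint, teak, fir, fig.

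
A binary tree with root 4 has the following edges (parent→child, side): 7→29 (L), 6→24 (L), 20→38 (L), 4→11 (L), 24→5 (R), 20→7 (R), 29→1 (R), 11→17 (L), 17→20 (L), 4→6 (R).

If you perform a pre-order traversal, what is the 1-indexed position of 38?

Pre-order visits the node, then its left subtree, then its right subtree.
Visit 4.
At 4: go left to 11.
  Visit 11.
  At 11: go left to 17.
    Visit 17.
    At 17: go left to 20.
      Visit 20.
      At 20: go left to 38.
        38 is a leaf — visit 38.
      At 20: go right to 7.
        Visit 7.
        At 7: go left to 29.
          Visit 29.
          At 29: no left child.
          At 29: go right to 1.
            1 is a leaf — visit 1.
        At 7: no right child.
    At 17: no right child.
  At 11: no right child.
At 4: go right to 6.
  Visit 6.
  At 6: go left to 24.
    Visit 24.
    At 24: no left child.
    At 24: go right to 5.
      5 is a leaf — visit 5.
  At 6: no right child.
Full pre-order sequence: 4, 11, 17, 20, 38, 7, 29, 1, 6, 24, 5.

5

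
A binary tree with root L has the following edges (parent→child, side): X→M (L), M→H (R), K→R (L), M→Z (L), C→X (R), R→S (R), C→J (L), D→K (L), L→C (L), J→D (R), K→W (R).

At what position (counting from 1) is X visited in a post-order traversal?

10

Post-order visits the left subtree, then the right subtree, then the node.
At L: go left to C.
  At C: go left to J.
    At J: no left child.
    At J: go right to D.
      At D: go left to K.
        At K: go left to R.
          At R: no left child.
          At R: go right to S.
            S is a leaf — visit S.
          Visit R.
        At K: go right to W.
          W is a leaf — visit W.
        Visit K.
      At D: no right child.
      Visit D.
    Visit J.
  At C: go right to X.
    At X: go left to M.
      At M: go left to Z.
        Z is a leaf — visit Z.
      At M: go right to H.
        H is a leaf — visit H.
      Visit M.
    At X: no right child.
    Visit X.
  Visit C.
At L: no right child.
Visit L.
Full post-order sequence: S, R, W, K, D, J, Z, H, M, X, C, L.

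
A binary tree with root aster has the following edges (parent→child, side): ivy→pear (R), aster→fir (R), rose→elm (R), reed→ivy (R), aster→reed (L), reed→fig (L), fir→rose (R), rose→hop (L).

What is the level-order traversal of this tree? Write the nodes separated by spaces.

Level-order visits nodes level by level from the root, left to right within each level.
Level 0: aster
Level 1: reed, fir
Level 2: fig, ivy, rose
Level 3: pear, hop, elm

aster reed fir fig ivy rose pear hop elm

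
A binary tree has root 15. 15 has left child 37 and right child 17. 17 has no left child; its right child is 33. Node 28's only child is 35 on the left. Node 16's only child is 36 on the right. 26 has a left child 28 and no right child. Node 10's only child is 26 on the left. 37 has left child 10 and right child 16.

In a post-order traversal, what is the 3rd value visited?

Post-order visits the left subtree, then the right subtree, then the node.
At 15: go left to 37.
  At 37: go left to 10.
    At 10: go left to 26.
      At 26: go left to 28.
        At 28: go left to 35.
          35 is a leaf — visit 35.
        At 28: no right child.
        Visit 28.
      At 26: no right child.
      Visit 26.
    At 10: no right child.
    Visit 10.
  At 37: go right to 16.
    At 16: no left child.
    At 16: go right to 36.
      36 is a leaf — visit 36.
    Visit 16.
  Visit 37.
At 15: go right to 17.
  At 17: no left child.
  At 17: go right to 33.
    33 is a leaf — visit 33.
  Visit 17.
Visit 15.
Full post-order sequence: 35, 28, 26, 10, 36, 16, 37, 33, 17, 15.

26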